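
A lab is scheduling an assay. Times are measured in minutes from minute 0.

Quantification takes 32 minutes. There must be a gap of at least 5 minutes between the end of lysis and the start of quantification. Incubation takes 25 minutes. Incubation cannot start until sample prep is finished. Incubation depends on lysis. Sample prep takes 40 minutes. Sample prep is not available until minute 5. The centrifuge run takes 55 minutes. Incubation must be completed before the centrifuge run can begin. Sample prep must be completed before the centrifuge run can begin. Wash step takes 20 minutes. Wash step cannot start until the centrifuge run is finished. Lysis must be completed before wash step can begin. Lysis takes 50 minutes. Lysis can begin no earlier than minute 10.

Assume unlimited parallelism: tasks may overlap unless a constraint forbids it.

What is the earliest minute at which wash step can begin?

140

Lysis waits on its own release at minute 10, so it starts at minute 10 and finishes at 10 + 50 = minute 60.
Sample prep waits on its own release at minute 5, so it starts at minute 5 and finishes at 5 + 40 = minute 45.
Incubation has to wait for sample prep (finishes minute 45); lysis (finishes minute 60). The latest of these is minute 60, so incubation runs minute 60 to 60 + 25 = minute 85.
The centrifuge run needs all of incubation (finishes minute 85); sample prep (finishes minute 45). That puts its earliest start at minute 85; it finishes at 85 + 55 = minute 140.
Wash step waits on the centrifuge run (finishes minute 140); lysis (finishes minute 60). The latest of these is minute 140, which is the earliest wash step can start.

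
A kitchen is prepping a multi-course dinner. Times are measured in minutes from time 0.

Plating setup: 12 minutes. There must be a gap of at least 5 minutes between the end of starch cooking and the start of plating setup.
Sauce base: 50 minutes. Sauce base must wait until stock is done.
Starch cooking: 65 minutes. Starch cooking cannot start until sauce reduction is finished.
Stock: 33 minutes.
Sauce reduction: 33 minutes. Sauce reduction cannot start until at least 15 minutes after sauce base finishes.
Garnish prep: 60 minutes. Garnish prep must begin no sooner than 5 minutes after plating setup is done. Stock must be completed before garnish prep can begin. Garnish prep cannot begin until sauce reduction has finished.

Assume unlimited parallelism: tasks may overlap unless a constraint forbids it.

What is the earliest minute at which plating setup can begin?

Stock can start immediately at minute 0; it finishes at minute 33.
Sauce base cannot begin until stock (finishes minute 33). It runs from minute 33 to 33 + 50 = minute 83.
Sauce reduction cannot begin until sauce base (finishes minute 83, plus 15-minute gap → minute 98). It runs from minute 98 to 98 + 33 = minute 131.
Starch cooking cannot begin until sauce reduction (finishes minute 131). It runs from minute 131 to 131 + 65 = minute 196.
Plating setup waits on starch cooking (finishes minute 196, plus 5-minute gap → minute 201), so the earliest it can start is minute 201.

201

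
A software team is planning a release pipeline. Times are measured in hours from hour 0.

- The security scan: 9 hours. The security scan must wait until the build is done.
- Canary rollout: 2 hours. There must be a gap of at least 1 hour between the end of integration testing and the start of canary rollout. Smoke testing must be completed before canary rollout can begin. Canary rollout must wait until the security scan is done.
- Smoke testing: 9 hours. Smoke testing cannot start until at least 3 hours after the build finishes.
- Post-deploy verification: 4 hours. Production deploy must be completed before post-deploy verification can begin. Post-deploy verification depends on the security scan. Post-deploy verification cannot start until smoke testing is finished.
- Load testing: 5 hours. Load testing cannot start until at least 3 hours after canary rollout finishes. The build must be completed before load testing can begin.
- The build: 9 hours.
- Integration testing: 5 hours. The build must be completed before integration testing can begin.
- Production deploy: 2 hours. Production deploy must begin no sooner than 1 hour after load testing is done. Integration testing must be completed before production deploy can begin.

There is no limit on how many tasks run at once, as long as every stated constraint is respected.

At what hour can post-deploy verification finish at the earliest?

The build can start immediately at hour 0; it finishes at hour 9.
Smoke testing cannot begin until the build (finishes hour 9, plus 3-hour gap → hour 12). It runs from hour 12 to 12 + 9 = hour 21.
The security scan waits on the build (finishes hour 9), so it starts at hour 9 and finishes at 9 + 9 = hour 18.
Integration testing waits on the build (finishes hour 9), so it starts at hour 9 and finishes at 9 + 5 = hour 14.
Canary rollout has to wait for integration testing (finishes hour 14, plus 1-hour gap → hour 15); smoke testing (finishes hour 21); the security scan (finishes hour 18). The latest of these is hour 21, so canary rollout runs hour 21 to 21 + 2 = hour 23.
Load testing cannot start until canary rollout (finishes hour 23, plus 3-hour gap → hour 26); the build (finishes hour 9). The controlling bound is hour 26, so load testing finishes at 26 + 5 = hour 31.
Production deploy needs all of load testing (finishes hour 31, plus 1-hour gap → hour 32); integration testing (finishes hour 14). That puts its earliest start at hour 32; it finishes at 32 + 2 = hour 34.
Post-deploy verification has to wait for production deploy (finishes hour 34); the security scan (finishes hour 18); smoke testing (finishes hour 21). The latest of these is hour 34, so post-deploy verification runs hour 34 to 34 + 4 = hour 38.

38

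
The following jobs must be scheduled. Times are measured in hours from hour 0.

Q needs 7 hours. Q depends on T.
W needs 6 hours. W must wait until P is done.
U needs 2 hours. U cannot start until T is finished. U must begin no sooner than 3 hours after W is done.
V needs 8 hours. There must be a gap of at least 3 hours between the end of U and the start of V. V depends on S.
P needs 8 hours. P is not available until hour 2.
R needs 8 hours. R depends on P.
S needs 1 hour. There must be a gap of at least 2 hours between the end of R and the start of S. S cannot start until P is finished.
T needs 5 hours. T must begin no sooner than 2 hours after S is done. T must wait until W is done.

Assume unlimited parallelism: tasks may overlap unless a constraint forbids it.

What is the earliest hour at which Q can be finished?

P waits on its own release at hour 2, so it starts at hour 2 and finishes at 2 + 8 = hour 10.
W cannot begin until P (finishes hour 10). It runs from hour 10 to 10 + 6 = hour 16.
R waits on P (finishes hour 10), so it starts at hour 10 and finishes at 10 + 8 = hour 18.
For S: R (finishes hour 18, plus 2-hour gap → hour 20); P (finishes hour 10). Taking the maximum gives a start of hour 20, and it finishes at 20 + 1 = hour 21.
For T: S (finishes hour 21, plus 2-hour gap → hour 23); W (finishes hour 16). Taking the maximum gives a start of hour 23, and it finishes at 23 + 5 = hour 28.
Q waits on T (finishes hour 28), so it starts at hour 28 and finishes at 28 + 7 = hour 35.

35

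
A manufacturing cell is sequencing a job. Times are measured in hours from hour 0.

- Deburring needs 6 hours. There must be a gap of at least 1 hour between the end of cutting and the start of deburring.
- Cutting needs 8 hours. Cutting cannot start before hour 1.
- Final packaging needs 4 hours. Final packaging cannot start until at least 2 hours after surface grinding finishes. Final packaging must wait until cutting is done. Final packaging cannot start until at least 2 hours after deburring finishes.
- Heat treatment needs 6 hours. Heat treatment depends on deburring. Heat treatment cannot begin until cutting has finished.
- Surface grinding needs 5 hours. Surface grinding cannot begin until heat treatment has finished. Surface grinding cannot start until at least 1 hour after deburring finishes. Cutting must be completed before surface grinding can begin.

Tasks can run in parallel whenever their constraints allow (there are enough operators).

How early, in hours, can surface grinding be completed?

27

Cutting cannot begin until its own release at hour 1. It runs from hour 1 to 1 + 8 = hour 9.
Deburring cannot begin until cutting (finishes hour 9, plus 1-hour gap → hour 10). It runs from hour 10 to 10 + 6 = hour 16.
For heat treatment: deburring (finishes hour 16); cutting (finishes hour 9). Taking the maximum gives a start of hour 16, and it finishes at 16 + 6 = hour 22.
For surface grinding: heat treatment (finishes hour 22); deburring (finishes hour 16, plus 1-hour gap → hour 17); cutting (finishes hour 9). Taking the maximum gives a start of hour 22, and it finishes at 22 + 5 = hour 27.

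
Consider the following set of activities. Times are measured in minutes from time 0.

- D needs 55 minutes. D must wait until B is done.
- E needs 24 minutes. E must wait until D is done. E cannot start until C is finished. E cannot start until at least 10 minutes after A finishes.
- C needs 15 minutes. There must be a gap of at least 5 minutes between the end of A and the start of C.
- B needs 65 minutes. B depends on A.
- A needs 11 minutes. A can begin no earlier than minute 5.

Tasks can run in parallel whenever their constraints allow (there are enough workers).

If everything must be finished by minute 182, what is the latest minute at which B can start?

38

E has no dependents, so it just needs to finish by minute 182. Starting by 182 − 24 = minute 158 achieves that.
Since E (must start by minute 158) depends on it, D must finish by minute 158. Backing off its 55-minute duration gives a latest start of minute 103.
B has to be done before D (must start by minute 103). That means finishing by minute 103, i.e. starting by 103 − 65 = minute 38.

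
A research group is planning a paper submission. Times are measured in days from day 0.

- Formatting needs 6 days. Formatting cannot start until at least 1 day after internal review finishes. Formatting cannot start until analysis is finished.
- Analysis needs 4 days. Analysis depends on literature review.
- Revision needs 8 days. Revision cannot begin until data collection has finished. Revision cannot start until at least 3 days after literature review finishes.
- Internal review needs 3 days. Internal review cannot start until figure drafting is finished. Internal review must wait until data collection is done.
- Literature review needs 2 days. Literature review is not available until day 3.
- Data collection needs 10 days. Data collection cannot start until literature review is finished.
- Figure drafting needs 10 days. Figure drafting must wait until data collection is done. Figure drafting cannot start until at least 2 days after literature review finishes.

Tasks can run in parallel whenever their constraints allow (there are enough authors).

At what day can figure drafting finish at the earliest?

After its own release at day 3, literature review can start at day 3 and finishes at day 5.
After literature review (finishes day 5), data collection can start at day 5 and finishes at day 15.
Figure drafting needs all of data collection (finishes day 15); literature review (finishes day 5, plus 2-day gap → day 7). That puts its earliest start at day 15; it finishes at 15 + 10 = day 25.

25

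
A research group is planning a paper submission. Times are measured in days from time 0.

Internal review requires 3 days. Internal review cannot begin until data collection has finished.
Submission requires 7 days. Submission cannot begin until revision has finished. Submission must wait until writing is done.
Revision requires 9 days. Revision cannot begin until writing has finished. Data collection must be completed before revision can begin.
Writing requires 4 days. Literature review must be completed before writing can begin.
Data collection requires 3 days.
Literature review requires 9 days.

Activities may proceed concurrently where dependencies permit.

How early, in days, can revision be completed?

22

Nothing blocks data collection, so it runs from day 0 to day 3.
Literature review has no prerequisites, so it starts at day 0 and finishes at day 9.
After literature review (finishes day 9), writing can start at day 9 and finishes at day 13.
Revision cannot start until writing (finishes day 13); data collection (finishes day 3). The controlling bound is day 13, so revision finishes at 13 + 9 = day 22.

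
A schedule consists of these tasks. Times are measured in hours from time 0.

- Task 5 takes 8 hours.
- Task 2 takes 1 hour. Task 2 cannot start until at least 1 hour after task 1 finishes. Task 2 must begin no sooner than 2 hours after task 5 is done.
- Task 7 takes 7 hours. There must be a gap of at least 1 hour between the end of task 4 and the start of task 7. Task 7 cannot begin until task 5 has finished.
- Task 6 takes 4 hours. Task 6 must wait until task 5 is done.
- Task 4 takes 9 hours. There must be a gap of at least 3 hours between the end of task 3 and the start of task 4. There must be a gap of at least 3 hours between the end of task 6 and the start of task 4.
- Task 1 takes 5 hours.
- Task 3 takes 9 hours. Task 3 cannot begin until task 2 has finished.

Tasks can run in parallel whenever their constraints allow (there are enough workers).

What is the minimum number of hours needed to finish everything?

Task 5 can start immediately at hour 0; it finishes at hour 8.
After task 5 (finishes hour 8), task 6 can start at hour 8 and finishes at hour 12.
Task 1 can start immediately at hour 0; it finishes at hour 5.
Task 2 needs all of task 1 (finishes hour 5, plus 1-hour gap → hour 6); task 5 (finishes hour 8, plus 2-hour gap → hour 10). That puts its earliest start at hour 10; it finishes at 10 + 1 = hour 11.
Task 3 cannot begin until task 2 (finishes hour 11). It runs from hour 11 to 11 + 9 = hour 20.
For task 4: task 3 (finishes hour 20, plus 3-hour gap → hour 23); task 6 (finishes hour 12, plus 3-hour gap → hour 15). Taking the maximum gives a start of hour 23, and it finishes at 23 + 9 = hour 32.
Task 7 needs all of task 4 (finishes hour 32, plus 1-hour gap → hour 33); task 5 (finishes hour 8). That puts its earliest start at hour 33; it finishes at 33 + 7 = hour 40.
All tasks are finished once the last one completes. Finish times: Task 1 at 5, Task 2 at 11, Task 3 at 20, Task 4 at 32, Task 5 at 8, Task 6 at 12, Task 7 at 40. The latest is hour 40.

40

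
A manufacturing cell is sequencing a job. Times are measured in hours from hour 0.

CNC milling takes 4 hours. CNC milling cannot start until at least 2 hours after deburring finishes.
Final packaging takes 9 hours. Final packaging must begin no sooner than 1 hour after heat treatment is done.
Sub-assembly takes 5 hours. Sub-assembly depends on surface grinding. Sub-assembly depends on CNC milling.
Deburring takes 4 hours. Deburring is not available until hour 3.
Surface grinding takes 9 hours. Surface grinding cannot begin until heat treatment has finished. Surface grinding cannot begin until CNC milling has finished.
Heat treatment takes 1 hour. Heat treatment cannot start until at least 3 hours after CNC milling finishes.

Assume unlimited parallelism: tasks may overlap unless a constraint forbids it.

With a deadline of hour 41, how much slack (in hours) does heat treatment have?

10

Deburring cannot begin until its own release at hour 3. It runs from hour 3 to 3 + 4 = hour 7.
After deburring (finishes hour 7, plus 2-hour gap → hour 9), CNC milling can start at hour 9 and finishes at hour 13.
After CNC milling (finishes hour 13, plus 3-hour gap → hour 16), heat treatment can start at hour 16 and finishes at hour 17.

Working backward from the deadline:
Sub-assembly must finish by hour 41; it takes 5 hours, so it must start by 41 − 5 = hour 36.
Surface grinding has to be done before sub-assembly (must start by hour 36). That means finishing by hour 36, i.e. starting by 36 − 9 = hour 27.
To finish by hour 41, final packaging (duration 9) must start no later than hour 32.
Heat treatment feeds surface grinding (must start by hour 27); final packaging (must start by hour 32, minus 1-hour gap → hour 31). Taking the minimum, heat treatment must finish by hour 27 and start by 27 − 1 = hour 26.
So heat treatment can start as early as hour 16 and as late as hour 26, giving 26 − 16 = 10 hours of slack.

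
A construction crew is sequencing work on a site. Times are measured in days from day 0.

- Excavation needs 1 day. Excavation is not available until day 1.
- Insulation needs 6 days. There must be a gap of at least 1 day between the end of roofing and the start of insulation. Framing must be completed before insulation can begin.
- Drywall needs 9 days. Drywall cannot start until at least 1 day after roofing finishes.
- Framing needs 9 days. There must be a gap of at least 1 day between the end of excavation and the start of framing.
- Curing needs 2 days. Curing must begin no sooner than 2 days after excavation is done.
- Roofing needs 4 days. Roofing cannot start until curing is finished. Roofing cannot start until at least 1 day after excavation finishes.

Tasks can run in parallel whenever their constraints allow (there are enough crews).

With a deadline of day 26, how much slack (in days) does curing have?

Excavation waits on its own release at day 1, so it starts at day 1 and finishes at 1 + 1 = day 2.
After excavation (finishes day 2, plus 2-day gap → day 4), curing can start at day 4 and finishes at day 6.

Working backward from the deadline:
Insulation has no dependents, so it just needs to finish by day 26. Starting by 26 − 6 = day 20 achieves that.
Nothing follows drywall; the deadline of day 26 is its only limit. It must start by 26 − 9 = day 17.
Roofing must finish in time for insulation (must start by day 20, minus 1-day gap → day 19); drywall (must start by day 17, minus 1-day gap → day 16). The tightest is day 16, so roofing must start by 16 − 4 = day 12.
Since roofing (must start by day 12) depends on it, curing must finish by day 12. Backing off its 2-day duration gives a latest start of day 10.
So curing can start as early as day 4 and as late as day 10, giving 10 − 4 = 6 days of slack.

6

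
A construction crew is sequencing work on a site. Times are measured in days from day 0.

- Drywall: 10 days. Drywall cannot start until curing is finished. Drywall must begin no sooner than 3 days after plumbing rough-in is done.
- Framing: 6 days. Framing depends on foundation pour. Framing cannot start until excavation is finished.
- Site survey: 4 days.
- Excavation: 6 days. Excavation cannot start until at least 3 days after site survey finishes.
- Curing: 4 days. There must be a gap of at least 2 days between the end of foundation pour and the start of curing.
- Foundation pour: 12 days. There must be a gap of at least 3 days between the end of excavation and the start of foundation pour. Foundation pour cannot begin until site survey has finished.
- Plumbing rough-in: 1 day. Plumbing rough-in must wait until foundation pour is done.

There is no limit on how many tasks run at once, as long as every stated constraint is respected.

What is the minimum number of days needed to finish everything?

44

Site survey can start immediately at day 0; it finishes at day 4.
Excavation cannot begin until site survey (finishes day 4, plus 3-day gap → day 7). It runs from day 7 to 7 + 6 = day 13.
For foundation pour: excavation (finishes day 13, plus 3-day gap → day 16); site survey (finishes day 4). Taking the maximum gives a start of day 16, and it finishes at 16 + 12 = day 28.
Plumbing rough-in cannot begin until foundation pour (finishes day 28). It runs from day 28 to 28 + 1 = day 29.
Framing needs all of foundation pour (finishes day 28); excavation (finishes day 13). That puts its earliest start at day 28; it finishes at 28 + 6 = day 34.
After foundation pour (finishes day 28, plus 2-day gap → day 30), curing can start at day 30 and finishes at day 34.
Drywall needs all of curing (finishes day 34); plumbing rough-in (finishes day 29, plus 3-day gap → day 32). That puts its earliest start at day 34; it finishes at 34 + 10 = day 44.
All tasks are finished once the last one completes. Finish times: Site survey at 4, Excavation at 13, Foundation pour at 28, Curing at 34, Framing at 34, Plumbing rough-in at 29, Drywall at 44. The latest is day 44.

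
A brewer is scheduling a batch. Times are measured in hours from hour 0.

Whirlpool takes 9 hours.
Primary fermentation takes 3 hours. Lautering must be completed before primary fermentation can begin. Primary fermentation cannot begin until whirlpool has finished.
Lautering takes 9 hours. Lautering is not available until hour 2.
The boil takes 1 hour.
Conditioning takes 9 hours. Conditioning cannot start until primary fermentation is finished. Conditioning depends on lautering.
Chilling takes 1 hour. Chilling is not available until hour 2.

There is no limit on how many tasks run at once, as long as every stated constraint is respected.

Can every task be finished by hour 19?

No

After its own release at hour 2, chilling can start at hour 2 and finishes at hour 3.
Nothing blocks whirlpool, so it runs from hour 0 to hour 9.
The boil has no prerequisites, so it starts at hour 0 and finishes at hour 1.
Lautering cannot begin until its own release at hour 2. It runs from hour 2 to 2 + 9 = hour 11.
Primary fermentation needs all of lautering (finishes hour 11); whirlpool (finishes hour 9). That puts its earliest start at hour 11; it finishes at 11 + 3 = hour 14.
Conditioning needs all of primary fermentation (finishes hour 14); lautering (finishes hour 11). That puts its earliest start at hour 14; it finishes at 14 + 9 = hour 23.
The earliest everything can be done is hour 23, which is after the deadline of 19, so it is not possible.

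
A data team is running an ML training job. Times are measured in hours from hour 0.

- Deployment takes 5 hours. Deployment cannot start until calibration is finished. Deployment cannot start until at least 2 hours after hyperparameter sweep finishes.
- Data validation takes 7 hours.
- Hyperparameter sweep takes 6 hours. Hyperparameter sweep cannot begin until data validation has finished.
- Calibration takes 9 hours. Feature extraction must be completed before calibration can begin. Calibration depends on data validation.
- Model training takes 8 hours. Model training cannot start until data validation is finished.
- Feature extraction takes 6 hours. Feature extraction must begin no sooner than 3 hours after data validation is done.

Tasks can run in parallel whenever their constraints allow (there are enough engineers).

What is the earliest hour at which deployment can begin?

25

Nothing blocks data validation, so it runs from hour 0 to hour 7.
Hyperparameter sweep waits on data validation (finishes hour 7), so it starts at hour 7 and finishes at 7 + 6 = hour 13.
After data validation (finishes hour 7, plus 3-hour gap → hour 10), feature extraction can start at hour 10 and finishes at hour 16.
For calibration: feature extraction (finishes hour 16); data validation (finishes hour 7). Taking the maximum gives a start of hour 16, and it finishes at 16 + 9 = hour 25.
Deployment waits on calibration (finishes hour 25); hyperparameter sweep (finishes hour 13, plus 2-hour gap → hour 15). The latest of these is hour 25, which is the earliest deployment can start.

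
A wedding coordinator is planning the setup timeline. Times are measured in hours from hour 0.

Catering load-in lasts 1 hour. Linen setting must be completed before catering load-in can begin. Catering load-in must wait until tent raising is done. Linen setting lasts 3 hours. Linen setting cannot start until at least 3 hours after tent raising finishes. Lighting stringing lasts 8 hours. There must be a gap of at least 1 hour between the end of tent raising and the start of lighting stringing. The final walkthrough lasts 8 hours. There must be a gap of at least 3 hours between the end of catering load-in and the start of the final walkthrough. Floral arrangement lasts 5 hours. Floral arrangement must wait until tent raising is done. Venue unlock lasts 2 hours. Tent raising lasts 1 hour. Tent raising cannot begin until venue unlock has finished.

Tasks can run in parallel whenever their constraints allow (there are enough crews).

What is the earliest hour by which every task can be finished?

Venue unlock has no prerequisites, so it starts at hour 0 and finishes at hour 2.
Tent raising waits on venue unlock (finishes hour 2), so it starts at hour 2 and finishes at 2 + 1 = hour 3.
After tent raising (finishes hour 3, plus 1-hour gap → hour 4), lighting stringing can start at hour 4 and finishes at hour 12.
Floral arrangement waits on tent raising (finishes hour 3), so it starts at hour 3 and finishes at 3 + 5 = hour 8.
Linen setting waits on tent raising (finishes hour 3, plus 3-hour gap → hour 6), so it starts at hour 6 and finishes at 6 + 3 = hour 9.
Catering load-in cannot start until linen setting (finishes hour 9); tent raising (finishes hour 3). The controlling bound is hour 9, so catering load-in finishes at 9 + 1 = hour 10.
The final walkthrough waits on catering load-in (finishes hour 10, plus 3-hour gap → hour 13), so it starts at hour 13 and finishes at 13 + 8 = hour 21.
All tasks are finished once the last one completes. Finish times: Venue unlock at 2, Tent raising at 3, Linen setting at 9, Floral arrangement at 8, Lighting stringing at 12, Catering load-in at 10, The final walkthrough at 21. The latest is hour 21.

21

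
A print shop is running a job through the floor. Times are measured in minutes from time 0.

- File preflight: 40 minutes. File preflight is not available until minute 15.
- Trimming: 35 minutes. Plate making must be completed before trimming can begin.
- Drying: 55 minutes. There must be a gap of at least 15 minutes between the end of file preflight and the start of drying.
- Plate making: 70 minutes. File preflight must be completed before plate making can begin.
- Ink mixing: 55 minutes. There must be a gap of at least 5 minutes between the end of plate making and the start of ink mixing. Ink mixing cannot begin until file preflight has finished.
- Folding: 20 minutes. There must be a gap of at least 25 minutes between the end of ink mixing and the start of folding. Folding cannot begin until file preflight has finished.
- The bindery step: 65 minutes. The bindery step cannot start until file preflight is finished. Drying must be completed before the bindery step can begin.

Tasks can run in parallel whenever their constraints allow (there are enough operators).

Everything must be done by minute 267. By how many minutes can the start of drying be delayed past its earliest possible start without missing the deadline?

77

After its own release at minute 15, file preflight can start at minute 15 and finishes at minute 55.
Drying waits on file preflight (finishes minute 55, plus 15-minute gap → minute 70), so it starts at minute 70 and finishes at 70 + 55 = minute 125.

Working backward from the deadline:
The bindery step has no dependents, so it just needs to finish by minute 267. Starting by 267 − 65 = minute 202 achieves that.
Drying has to be done before the bindery step (must start by minute 202). That means finishing by minute 202, i.e. starting by 202 − 55 = minute 147.
So drying can start as early as minute 70 and as late as minute 147, giving 147 − 70 = 77 minutes of slack.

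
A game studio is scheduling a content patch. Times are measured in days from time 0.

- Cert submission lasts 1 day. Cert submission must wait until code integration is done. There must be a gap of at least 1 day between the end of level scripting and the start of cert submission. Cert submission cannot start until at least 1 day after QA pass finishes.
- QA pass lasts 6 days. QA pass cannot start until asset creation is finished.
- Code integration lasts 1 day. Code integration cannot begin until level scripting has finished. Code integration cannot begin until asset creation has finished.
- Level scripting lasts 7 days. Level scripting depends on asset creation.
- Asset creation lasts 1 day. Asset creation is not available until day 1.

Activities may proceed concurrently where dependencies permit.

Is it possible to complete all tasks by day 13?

Asset creation cannot begin until its own release at day 1. It runs from day 1 to 1 + 1 = day 2.
QA pass waits on asset creation (finishes day 2), so it starts at day 2 and finishes at 2 + 6 = day 8.
After asset creation (finishes day 2), level scripting can start at day 2 and finishes at day 9.
Code integration needs all of level scripting (finishes day 9); asset creation (finishes day 2). That puts its earliest start at day 9; it finishes at 9 + 1 = day 10.
Cert submission cannot start until code integration (finishes day 10); level scripting (finishes day 9, plus 1-day gap → day 10); QA pass (finishes day 8, plus 1-day gap → day 9). The controlling bound is day 10, so cert submission finishes at 10 + 1 = day 11.
Every task is finished by day 11, which is no later than the deadline of 13, so the schedule is feasible.

Yes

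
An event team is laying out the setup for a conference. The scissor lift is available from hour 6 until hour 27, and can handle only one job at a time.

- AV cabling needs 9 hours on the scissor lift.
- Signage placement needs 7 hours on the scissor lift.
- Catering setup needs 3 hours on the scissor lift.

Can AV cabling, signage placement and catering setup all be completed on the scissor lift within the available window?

Yes

The scissor lift window is 27 − 6 = 21 hours.
Running back to back, the jobs need 9 + 7 + 3 = 19 hours on the scissor lift.
Since 19 ≤ 21, they fit within the window.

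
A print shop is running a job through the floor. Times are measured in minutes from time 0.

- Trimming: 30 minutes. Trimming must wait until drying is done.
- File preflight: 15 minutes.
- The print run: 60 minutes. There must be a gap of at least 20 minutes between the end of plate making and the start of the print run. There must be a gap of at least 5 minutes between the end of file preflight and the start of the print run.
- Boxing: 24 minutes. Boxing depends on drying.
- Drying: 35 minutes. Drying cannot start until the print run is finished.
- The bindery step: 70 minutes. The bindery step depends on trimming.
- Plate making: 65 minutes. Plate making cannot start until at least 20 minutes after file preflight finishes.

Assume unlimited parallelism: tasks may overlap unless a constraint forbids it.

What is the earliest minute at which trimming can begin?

File preflight can start immediately at minute 0; it finishes at minute 15.
Plate making cannot begin until file preflight (finishes minute 15, plus 20-minute gap → minute 35). It runs from minute 35 to 35 + 65 = minute 100.
For the print run: plate making (finishes minute 100, plus 20-minute gap → minute 120); file preflight (finishes minute 15, plus 5-minute gap → minute 20). Taking the maximum gives a start of minute 120, and it finishes at 120 + 60 = minute 180.
After the print run (finishes minute 180), drying can start at minute 180 and finishes at minute 215.
Trimming waits on drying (finishes minute 215), so the earliest it can start is minute 215.

215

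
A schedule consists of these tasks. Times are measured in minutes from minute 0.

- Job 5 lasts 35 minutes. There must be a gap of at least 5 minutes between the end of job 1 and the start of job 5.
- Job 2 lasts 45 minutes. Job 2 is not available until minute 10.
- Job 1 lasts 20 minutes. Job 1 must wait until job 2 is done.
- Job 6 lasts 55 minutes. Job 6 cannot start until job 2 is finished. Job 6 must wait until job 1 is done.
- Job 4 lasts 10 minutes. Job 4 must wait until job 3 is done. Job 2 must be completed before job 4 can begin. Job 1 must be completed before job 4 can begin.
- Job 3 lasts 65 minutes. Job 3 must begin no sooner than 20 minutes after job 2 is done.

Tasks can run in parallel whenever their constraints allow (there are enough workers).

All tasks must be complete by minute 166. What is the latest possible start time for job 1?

91

Job 4 has no dependents, so it just needs to finish by minute 166. Starting by 166 − 10 = minute 156 achieves that.
Job 5 has no dependents, so it just needs to finish by minute 166. Starting by 166 − 35 = minute 131 achieves that.
To finish by minute 166, job 6 (duration 55) must start no later than minute 111.
Job 1 feeds job 4 (must start by minute 156); job 5 (must start by minute 131, minus 5-minute gap → minute 126); job 6 (must start by minute 111). Taking the minimum, job 1 must finish by minute 111 and start by 111 − 20 = minute 91.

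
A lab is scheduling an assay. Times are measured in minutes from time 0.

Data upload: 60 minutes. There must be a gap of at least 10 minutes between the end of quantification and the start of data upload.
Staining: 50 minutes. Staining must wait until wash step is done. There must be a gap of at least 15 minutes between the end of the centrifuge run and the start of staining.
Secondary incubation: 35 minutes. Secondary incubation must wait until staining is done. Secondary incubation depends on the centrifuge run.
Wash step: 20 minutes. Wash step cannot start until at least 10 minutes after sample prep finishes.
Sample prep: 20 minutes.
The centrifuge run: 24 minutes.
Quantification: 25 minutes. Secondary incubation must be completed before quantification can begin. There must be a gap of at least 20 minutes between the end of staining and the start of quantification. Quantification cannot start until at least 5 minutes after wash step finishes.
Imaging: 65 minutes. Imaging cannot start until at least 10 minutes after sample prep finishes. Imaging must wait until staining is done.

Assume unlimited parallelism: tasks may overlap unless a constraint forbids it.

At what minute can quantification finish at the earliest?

160

Nothing blocks the centrifuge run, so it runs from minute 0 to minute 24.
Sample prep can start immediately at minute 0; it finishes at minute 20.
Wash step cannot begin until sample prep (finishes minute 20, plus 10-minute gap → minute 30). It runs from minute 30 to 30 + 20 = minute 50.
For staining: wash step (finishes minute 50); the centrifuge run (finishes minute 24, plus 15-minute gap → minute 39). Taking the maximum gives a start of minute 50, and it finishes at 50 + 50 = minute 100.
For secondary incubation: staining (finishes minute 100); the centrifuge run (finishes minute 24). Taking the maximum gives a start of minute 100, and it finishes at 100 + 35 = minute 135.
Quantification needs all of secondary incubation (finishes minute 135); staining (finishes minute 100, plus 20-minute gap → minute 120); wash step (finishes minute 50, plus 5-minute gap → minute 55). That puts its earliest start at minute 135; it finishes at 135 + 25 = minute 160.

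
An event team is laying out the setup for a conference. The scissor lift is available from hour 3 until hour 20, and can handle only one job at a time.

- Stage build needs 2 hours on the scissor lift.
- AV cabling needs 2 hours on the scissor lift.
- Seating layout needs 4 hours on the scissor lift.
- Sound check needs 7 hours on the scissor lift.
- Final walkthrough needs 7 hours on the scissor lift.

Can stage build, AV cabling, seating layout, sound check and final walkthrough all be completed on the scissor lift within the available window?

The scissor lift window is 20 − 3 = 17 hours.
Running back to back, the jobs need 2 + 2 + 4 + 7 + 7 = 22 hours on the scissor lift.
Since 22 > 17, they cannot all fit.

No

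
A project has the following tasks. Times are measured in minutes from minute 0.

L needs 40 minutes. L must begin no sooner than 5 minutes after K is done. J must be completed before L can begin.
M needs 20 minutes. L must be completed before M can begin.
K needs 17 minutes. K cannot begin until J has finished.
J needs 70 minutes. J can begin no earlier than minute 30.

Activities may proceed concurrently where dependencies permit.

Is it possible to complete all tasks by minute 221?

J waits on its own release at minute 30, so it starts at minute 30 and finishes at 30 + 70 = minute 100.
After J (finishes minute 100), K can start at minute 100 and finishes at minute 117.
For L: K (finishes minute 117, plus 5-minute gap → minute 122); J (finishes minute 100). Taking the maximum gives a start of minute 122, and it finishes at 122 + 40 = minute 162.
After L (finishes minute 162), M can start at minute 162 and finishes at minute 182.
Every task is finished by minute 182, which is no later than the deadline of 221, so the schedule is feasible.

Yes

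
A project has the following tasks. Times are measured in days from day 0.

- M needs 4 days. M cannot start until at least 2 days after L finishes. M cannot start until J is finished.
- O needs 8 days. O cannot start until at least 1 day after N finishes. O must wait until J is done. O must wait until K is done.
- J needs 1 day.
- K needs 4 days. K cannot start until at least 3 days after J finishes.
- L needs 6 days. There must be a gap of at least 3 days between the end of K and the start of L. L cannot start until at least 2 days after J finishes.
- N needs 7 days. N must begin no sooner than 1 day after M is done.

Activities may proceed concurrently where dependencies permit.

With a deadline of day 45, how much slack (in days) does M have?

J has no prerequisites, so it starts at day 0 and finishes at day 1.
After J (finishes day 1, plus 3-day gap → day 4), K can start at day 4 and finishes at day 8.
L has to wait for K (finishes day 8, plus 3-day gap → day 11); J (finishes day 1, plus 2-day gap → day 3). The latest of these is day 11, so L runs day 11 to 11 + 6 = day 17.
For M: L (finishes day 17, plus 2-day gap → day 19); J (finishes day 1). Taking the maximum gives a start of day 19, and it finishes at 19 + 4 = day 23.

Working backward from the deadline:
To finish by day 45, O (duration 8) must start no later than day 37.
N has to be done before O (must start by day 37, minus 1-day gap → day 36). That means finishing by day 36, i.e. starting by 36 − 7 = day 29.
M must finish before N (must start by day 29, minus 1-day gap → day 28). With a 4-day duration, M must start by 28 − 4 = day 24.
So M can start as early as day 19 and as late as day 24, giving 24 − 19 = 5 days of slack.

5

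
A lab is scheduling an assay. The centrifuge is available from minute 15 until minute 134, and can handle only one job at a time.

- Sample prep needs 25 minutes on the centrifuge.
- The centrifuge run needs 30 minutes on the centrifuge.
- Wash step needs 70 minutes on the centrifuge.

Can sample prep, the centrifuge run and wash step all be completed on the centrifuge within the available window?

The centrifuge window is 134 − 15 = 119 minutes.
Running back to back, the jobs need 25 + 30 + 70 = 125 minutes on the centrifuge.
Since 125 > 119, they cannot all fit.

No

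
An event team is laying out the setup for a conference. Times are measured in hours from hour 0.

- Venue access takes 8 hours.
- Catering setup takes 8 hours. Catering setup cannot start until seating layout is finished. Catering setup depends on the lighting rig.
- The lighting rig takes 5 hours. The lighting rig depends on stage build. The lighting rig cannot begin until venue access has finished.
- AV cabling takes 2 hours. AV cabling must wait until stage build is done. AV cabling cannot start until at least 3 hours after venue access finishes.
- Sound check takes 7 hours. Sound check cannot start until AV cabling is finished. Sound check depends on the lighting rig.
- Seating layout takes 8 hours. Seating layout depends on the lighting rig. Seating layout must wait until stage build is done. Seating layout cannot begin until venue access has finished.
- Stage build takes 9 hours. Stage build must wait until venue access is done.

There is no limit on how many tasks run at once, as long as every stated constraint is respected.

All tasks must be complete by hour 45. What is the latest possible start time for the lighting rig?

24

To finish by hour 45, catering setup (duration 8) must start no later than hour 37.
Since catering setup (must start by hour 37) depends on it, seating layout must finish by hour 37. Backing off its 8-hour duration gives a latest start of hour 29.
Sound check must finish by hour 45; it takes 7 hours, so it must start by 45 − 7 = hour 38.
The lighting rig must finish in time for seating layout (must start by hour 29); catering setup (must start by hour 37); sound check (must start by hour 38). The tightest is hour 29, so the lighting rig must start by 29 − 5 = hour 24.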